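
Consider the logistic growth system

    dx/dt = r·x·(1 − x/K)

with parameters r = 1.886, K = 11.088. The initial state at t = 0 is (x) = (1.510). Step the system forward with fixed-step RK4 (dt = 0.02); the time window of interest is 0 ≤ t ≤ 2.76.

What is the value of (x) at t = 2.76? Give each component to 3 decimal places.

t=0.000: state=(1.510)
step 1 (dt=0.02): k1=(2.460), k2=(2.494), k3=(2.494), k4=(2.528); state += dt/6·(k1+2k2+2k3+k4)
t=0.020: state=(1.560)
t=0.040: state=(1.611)
t=0.060: state=(1.664)
continuing one RK4 step at a time; state shown every 5 steps (Δt=0.1):
t=0.100: state=(1.773)
t=0.200: state=(2.073)
t=0.300: state=(2.409)
t=0.400: state=(2.784)
t=0.500: state=(3.195)
t=0.600: state=(3.640)
t=0.700: state=(4.116)
t=0.800: state=(4.614)
t=0.900: state=(5.129)
t=1.000: state=(5.651)
t=1.100: state=(6.171)
t=1.200: state=(6.680)
t=1.300: state=(7.170)
t=1.400: state=(7.634)
t=1.500: state=(8.066)
t=1.600: state=(8.462)
t=1.700: state=(8.821)
t=1.800: state=(9.143)
t=1.900: state=(9.427)
t=2.000: state=(9.676)
t=2.100: state=(9.893)
t=2.200: state=(10.079)
t=2.300: state=(10.239)
t=2.400: state=(10.376)
t=2.500: state=(10.492)
t=2.600: state=(10.590)
t=2.700: state=(10.672)
t=2.760: state=(10.715)

(x) = (10.715)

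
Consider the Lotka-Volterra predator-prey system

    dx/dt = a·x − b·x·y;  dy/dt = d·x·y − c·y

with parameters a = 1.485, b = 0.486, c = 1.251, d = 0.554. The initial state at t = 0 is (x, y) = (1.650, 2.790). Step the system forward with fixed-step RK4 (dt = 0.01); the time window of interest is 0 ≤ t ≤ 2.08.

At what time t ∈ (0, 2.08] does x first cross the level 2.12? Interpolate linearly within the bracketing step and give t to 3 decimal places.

t = 0.887

t=0.000: state=(1.650, 2.790)
step 1 (dt=0.01): k1=(0.213, -0.940), k2=(0.217, -0.937), k3=(0.217, -0.937), k4=(0.221, -0.933); state += dt/6·(k1+2k2+2k3+k4)
t=0.010: state=(1.652, 2.781)
t=0.020: state=(1.654, 2.771)
t=0.030: state=(1.657, 2.762)
continuing one RK4 step at a time; state shown every 10 steps (Δt=0.1):
t=0.100: state=(1.675, 2.699)
t=0.200: state=(1.708, 2.616)
t=0.300: state=(1.748, 2.540)
t=0.400: state=(1.795, 2.472)
t=0.500: state=(1.850, 2.413)
t=0.600: state=(1.911, 2.363)
t=0.700: state=(1.978, 2.323)
t=0.800: state=(2.052, 2.291)
t=0.880: state=(2.114, 2.274)
next step: t=0.890: state=(2.122, 2.272) — x has crossed 2.12
linear interpolation between t=0.880 (2.11422) and t=0.890 (2.12228) → t≈0.887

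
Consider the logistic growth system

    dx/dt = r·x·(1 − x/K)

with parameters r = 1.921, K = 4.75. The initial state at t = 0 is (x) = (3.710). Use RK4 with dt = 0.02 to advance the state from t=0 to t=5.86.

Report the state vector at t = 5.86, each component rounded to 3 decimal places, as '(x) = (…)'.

t=0.000: state=(3.710)
step 1 (dt=0.02): k1=(1.560), k2=(1.543), k3=(1.544), k4=(1.527); state += dt/6·(k1+2k2+2k3+k4)
t=0.020: state=(3.741)
t=0.040: state=(3.771)
t=0.060: state=(3.801)
continuing one RK4 step at a time; state shown every 10 steps (Δt=0.2):
t=0.200: state=(3.989)
t=0.400: state=(4.204)
t=0.600: state=(4.364)
t=0.800: state=(4.480)
t=1.000: state=(4.563)
t=1.200: state=(4.621)
t=1.400: state=(4.661)
t=1.600: state=(4.689)
t=1.800: state=(4.708)
t=2.000: state=(4.722)
t=2.200: state=(4.731)
t=2.400: state=(4.737)
t=2.600: state=(4.741)
t=2.800: state=(4.744)
t=3.000: state=(4.746)
t=3.200: state=(4.747)
t=3.400: state=(4.748)
t=3.600: state=(4.749)
t=3.800: state=(4.749)
t=4.000: state=(4.749)
t=4.200: state=(4.750)
t=4.400: state=(4.750)
t=4.600: state=(4.750)
t=4.800: state=(4.750)
t=5.000: state=(4.750)
t=5.200: state=(4.750)
t=5.400: state=(4.750)
t=5.600: state=(4.750)
t=5.800: state=(4.750)
t=5.860: state=(4.750)

(x) = (4.750)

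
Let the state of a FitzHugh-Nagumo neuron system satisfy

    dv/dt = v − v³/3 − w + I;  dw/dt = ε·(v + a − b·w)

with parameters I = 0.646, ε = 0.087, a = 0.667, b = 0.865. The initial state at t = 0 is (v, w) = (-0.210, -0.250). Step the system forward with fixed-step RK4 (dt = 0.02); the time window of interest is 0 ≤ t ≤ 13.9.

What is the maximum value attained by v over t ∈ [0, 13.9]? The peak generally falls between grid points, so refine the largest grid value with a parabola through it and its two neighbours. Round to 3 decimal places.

max v = 1.934

t=0.000: state=(-0.210, -0.250)
step 1 (dt=0.02): k1=(0.689, 0.059), k2=(0.695, 0.059), k3=(0.695, 0.059), k4=(0.701, 0.060); state += dt/6·(k1+2k2+2k3+k4)
t=0.020: state=(-0.196, -0.249)
t=0.040: state=(-0.182, -0.248)
t=0.060: state=(-0.168, -0.246)
continuing one RK4 step at a time; state shown every 25 steps (Δt=0.5):
t=0.500: state=(0.225, -0.213)
t=1.000: state=(0.872, -0.153)
t=1.500: state=(1.536, -0.067)
t=2.000: state=(1.862, 0.038)
t=2.500: state=(1.933, 0.146)
t=3.000: state=(1.922, 0.252)
t=3.500: state=(1.891, 0.352)
t=4.000: state=(1.855, 0.448)
t=4.500: state=(1.817, 0.538)
t=5.000: state=(1.779, 0.624)
t=5.500: state=(1.741, 0.704)
t=6.000: state=(1.703, 0.780)
t=6.500: state=(1.664, 0.852)
t=7.000: state=(1.625, 0.919)
t=7.500: state=(1.586, 0.982)
t=8.000: state=(1.546, 1.041)
t=8.500: state=(1.505, 1.096)
t=9.000: state=(1.464, 1.148)
t=9.500: state=(1.422, 1.195)
t=10.000: state=(1.378, 1.239)
t=10.500: state=(1.334, 1.280)
t=11.000: state=(1.287, 1.317)
t=11.500: state=(1.239, 1.351)
t=12.000: state=(1.187, 1.381)
t=12.500: state=(1.133, 1.408)
t=13.000: state=(1.073, 1.432)
t=13.500: state=(1.007, 1.452)
t=13.900: state=(0.949, 1.465)
largest grid value and its neighbours: v(2.580)=1.93403, v(2.600)=1.93409, v(2.620)=1.93406
parabola through these three points peaks at t≈2.603 with v≈1.93409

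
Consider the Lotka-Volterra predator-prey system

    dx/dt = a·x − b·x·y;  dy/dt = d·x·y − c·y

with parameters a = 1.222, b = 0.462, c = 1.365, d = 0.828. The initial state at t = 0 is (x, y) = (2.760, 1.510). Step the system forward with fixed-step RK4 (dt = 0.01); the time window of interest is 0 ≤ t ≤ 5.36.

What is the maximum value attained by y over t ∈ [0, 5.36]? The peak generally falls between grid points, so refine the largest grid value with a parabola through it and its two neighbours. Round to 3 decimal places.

t=0.000: state=(2.760, 1.510)
step 1 (dt=0.01): k1=(1.447, 1.390), k2=(1.442, 1.405), k3=(1.442, 1.405), k4=(1.437, 1.421); state += dt/6·(k1+2k2+2k3+k4)
t=0.010: state=(2.774, 1.524)
t=0.020: state=(2.789, 1.538)
t=0.030: state=(2.803, 1.553)
continuing one RK4 step at a time; state shown every 20 steps (Δt=0.2):
t=0.200: state=(3.020, 1.856)
t=0.400: state=(3.177, 2.365)
t=0.600: state=(3.163, 3.051)
t=0.800: state=(2.936, 3.859)
t=1.000: state=(2.530, 4.626)
t=1.200: state=(2.052, 5.147)
t=1.400: state=(1.612, 5.299)
t=1.600: state=(1.270, 5.113)
t=1.800: state=(1.029, 4.701)
t=2.000: state=(0.871, 4.183)
t=2.200: state=(0.775, 3.646)
t=2.400: state=(0.723, 3.140)
t=2.600: state=(0.706, 2.689)
t=2.800: state=(0.716, 2.301)
t=3.000: state=(0.751, 1.977)
t=3.200: state=(0.809, 1.711)
t=3.400: state=(0.891, 1.499)
t=3.600: state=(0.998, 1.333)
t=3.800: state=(1.133, 1.210)
t=4.000: state=(1.299, 1.126)
t=4.200: state=(1.499, 1.080)
t=4.400: state=(1.733, 1.074)
t=4.600: state=(2.001, 1.113)
t=4.800: state=(2.296, 1.209)
t=5.000: state=(2.603, 1.380)
t=5.200: state=(2.892, 1.657)
t=5.360: state=(3.076, 1.978)
largest grid value and its neighbours: y(1.370)=5.30028, y(1.380)=5.30089, y(1.390)=5.30060
parabola through these three points peaks at t≈1.382 with y≈5.30090

max y = 5.301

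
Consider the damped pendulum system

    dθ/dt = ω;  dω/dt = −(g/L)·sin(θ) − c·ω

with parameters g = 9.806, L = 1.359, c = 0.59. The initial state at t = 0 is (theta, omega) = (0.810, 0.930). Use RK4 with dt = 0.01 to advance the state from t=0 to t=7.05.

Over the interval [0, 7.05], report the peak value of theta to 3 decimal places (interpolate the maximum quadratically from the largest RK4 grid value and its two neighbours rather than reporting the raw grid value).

t=0.000: state=(0.810, 0.930)
step 1 (dt=0.01): k1=(0.930, -5.775), k2=(0.901, -5.781), k3=(0.901, -5.780), k4=(0.872, -5.785); state += dt/6·(k1+2k2+2k3+k4)
t=0.010: state=(0.819, 0.872)
t=0.020: state=(0.827, 0.814)
t=0.030: state=(0.835, 0.756)
continuing one RK4 step at a time; state shown every 25 steps (Δt=0.25):
t=0.250: state=(0.864, -0.476)
t=0.500: state=(0.600, -1.552)
t=0.750: state=(0.145, -1.948)
t=1.000: state=(-0.304, -1.524)
t=1.250: state=(-0.572, -0.570)
t=1.500: state=(-0.584, 0.455)
t=1.750: state=(-0.370, 1.180)
t=2.000: state=(-0.040, 1.358)
t=2.250: state=(0.260, 0.968)
t=2.500: state=(0.416, 0.253)
t=2.750: state=(0.387, -0.460)
t=3.000: state=(0.209, -0.900)
t=3.250: state=(-0.028, -0.924)
t=3.500: state=(-0.221, -0.573)
t=3.750: state=(-0.300, -0.044)
t=4.000: state=(-0.248, 0.431)
t=4.250: state=(-0.104, 0.670)
t=4.500: state=(0.062, 0.608)
t=4.750: state=(0.180, 0.310)
t=5.000: state=(0.210, -0.071)
t=5.250: state=(0.151, -0.372)
t=5.500: state=(0.040, -0.482)
t=5.750: state=(-0.072, -0.383)
t=6.000: state=(-0.140, -0.144)
t=6.250: state=(-0.142, 0.121)
t=6.500: state=(-0.087, 0.301)
t=6.750: state=(-0.004, 0.335)
t=7.000: state=(0.069, 0.229)
t=7.050: state=(0.080, 0.196)
largest grid value and its neighbours: theta(0.150)=0.88451, theta(0.160)=0.88490, theta(0.170)=0.88474
parabola through these three points peaks at t≈0.162 with theta≈0.88491

max theta = 0.885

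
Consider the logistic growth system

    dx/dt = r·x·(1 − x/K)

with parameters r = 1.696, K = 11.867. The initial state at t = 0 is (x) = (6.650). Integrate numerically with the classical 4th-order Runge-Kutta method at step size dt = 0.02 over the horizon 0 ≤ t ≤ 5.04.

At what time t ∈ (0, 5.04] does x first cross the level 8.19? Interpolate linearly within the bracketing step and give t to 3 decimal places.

t = 0.329

t=0.000: state=(6.650)
step 1 (dt=0.02): k1=(4.958), k2=(4.948), k3=(4.948), k4=(4.937); state += dt/6·(k1+2k2+2k3+k4)
t=0.020: state=(6.749)
t=0.040: state=(6.847)
t=0.060: state=(6.945)
continuing one RK4 step at a time; state shown every 10 steps (Δt=0.2):
t=0.200: state=(7.613)
t=0.320: state=(8.151)
next step: t=0.340: state=(8.237) — x has crossed 8.19
linear interpolation between t=0.320 (8.15080) and t=0.340 (8.23683) → t≈0.329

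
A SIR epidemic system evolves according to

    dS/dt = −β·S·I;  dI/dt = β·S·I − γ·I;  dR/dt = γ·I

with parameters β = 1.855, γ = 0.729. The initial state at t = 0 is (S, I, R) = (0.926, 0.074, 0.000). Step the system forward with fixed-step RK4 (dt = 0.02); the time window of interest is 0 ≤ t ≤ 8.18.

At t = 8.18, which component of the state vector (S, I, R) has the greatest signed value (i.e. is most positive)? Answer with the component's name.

t=0.000: state=(0.926, 0.074, 0.000)
step 1 (dt=0.02): k1=(-0.127, 0.073, 0.054), k2=(-0.128, 0.074, 0.054), k3=(-0.128, 0.074, 0.054), k4=(-0.129, 0.074, 0.055); state += dt/6·(k1+2k2+2k3+k4)
t=0.020: state=(0.923, 0.075, 0.001)
t=0.040: state=(0.921, 0.077, 0.002)
t=0.060: state=(0.918, 0.078, 0.003)
continuing one RK4 step at a time; state shown every 25 steps (Δt=0.5):
t=0.500: state=(0.848, 0.117, 0.034)
t=1.000: state=(0.743, 0.171, 0.087)
t=1.500: state=(0.618, 0.223, 0.159)
t=2.000: state=(0.493, 0.259, 0.247)
t=2.500: state=(0.385, 0.270, 0.345)
t=3.000: state=(0.301, 0.257, 0.441)
t=3.500: state=(0.240, 0.229, 0.530)
t=4.000: state=(0.197, 0.195, 0.608)
t=4.500: state=(0.167, 0.160, 0.673)
t=5.000: state=(0.146, 0.129, 0.725)
t=5.500: state=(0.132, 0.102, 0.767)
t=6.000: state=(0.121, 0.079, 0.800)
t=6.500: state=(0.113, 0.061, 0.825)
t=7.000: state=(0.108, 0.047, 0.845)
t=7.500: state=(0.104, 0.036, 0.860)
t=8.000: state=(0.101, 0.028, 0.872)
t=8.180: state=(0.100, 0.025, 0.875)
compare at T: S=0.100, I=0.025, R=0.875

largest component: R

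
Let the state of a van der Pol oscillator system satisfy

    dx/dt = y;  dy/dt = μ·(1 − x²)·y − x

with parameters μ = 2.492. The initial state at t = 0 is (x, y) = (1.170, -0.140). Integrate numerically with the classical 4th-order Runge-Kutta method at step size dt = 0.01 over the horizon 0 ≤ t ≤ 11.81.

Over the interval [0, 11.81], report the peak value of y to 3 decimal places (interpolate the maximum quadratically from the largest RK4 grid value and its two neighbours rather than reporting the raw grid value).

max y = 4.425

t=0.000: state=(1.170, -0.140)
step 1 (dt=0.01): k1=(-0.140, -1.041), k2=(-0.145, -1.036), k3=(-0.145, -1.036), k4=(-0.150, -1.032); state += dt/6·(k1+2k2+2k3+k4)
t=0.010: state=(1.169, -0.150)
t=0.020: state=(1.167, -0.161)
t=0.030: state=(1.165, -0.171)
continuing one RK4 step at a time; state shown every 50 steps (Δt=0.5):
t=0.500: state=(0.982, -0.612)
t=1.000: state=(0.491, -1.533)
t=1.500: state=(-0.946, -4.264)
t=2.000: state=(-1.998, -0.124)
t=2.500: state=(-1.914, 0.269)
t=3.000: state=(-1.767, 0.316)
t=3.500: state=(-1.596, 0.375)
t=4.000: state=(-1.385, 0.479)
t=4.500: state=(-1.096, 0.712)
t=5.000: state=(-0.591, 1.485)
t=5.500: state=(0.795, 4.364)
t=6.000: state=(2.014, 0.221)
t=6.500: state=(1.944, -0.262)
t=7.000: state=(1.801, -0.307)
t=7.500: state=(1.635, -0.360)
t=8.000: state=(1.435, -0.451)
t=8.500: state=(1.169, -0.641)
t=9.000: state=(0.735, -1.213)
t=9.500: state=(-0.357, -3.712)
t=10.000: state=(-1.963, -0.816)
t=10.500: state=(-1.971, 0.244)
t=11.000: state=(-1.833, 0.298)
t=11.500: state=(-1.673, 0.346)
t=11.810: state=(-1.559, 0.390)
largest grid value and its neighbours: y(5.530)=4.42275, y(5.540)=4.42426, y(5.550)=4.41586
parabola through these three points peaks at t≈5.537 with y≈4.42486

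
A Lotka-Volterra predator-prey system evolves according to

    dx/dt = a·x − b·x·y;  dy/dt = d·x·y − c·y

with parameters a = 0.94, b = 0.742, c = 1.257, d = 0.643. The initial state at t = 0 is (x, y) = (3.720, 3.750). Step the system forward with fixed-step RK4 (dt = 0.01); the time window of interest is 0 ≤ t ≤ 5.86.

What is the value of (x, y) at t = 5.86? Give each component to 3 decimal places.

t=0.000: state=(3.720, 3.750)
step 1 (dt=0.01): k1=(-6.854, 4.256), k2=(-6.849, 4.197), k3=(-6.848, 4.197), k4=(-6.842, 4.137); state += dt/6·(k1+2k2+2k3+k4)
t=0.010: state=(3.652, 3.792)
t=0.020: state=(3.583, 3.833)
t=0.030: state=(3.515, 3.872)
continuing one RK4 step at a time; state shown every 20 steps (Δt=0.2):
t=0.200: state=(2.448, 4.324)
t=0.400: state=(1.545, 4.328)
t=0.600: state=(1.006, 3.953)
t=0.800: state=(0.701, 3.425)
t=1.000: state=(0.530, 2.880)
t=1.200: state=(0.434, 2.382)
t=1.400: state=(0.380, 1.951)
t=1.600: state=(0.353, 1.590)
t=1.800: state=(0.344, 1.293)
t=2.000: state=(0.349, 1.051)
t=2.200: state=(0.366, 0.856)
t=2.400: state=(0.394, 0.699)
t=2.600: state=(0.432, 0.573)
t=2.800: state=(0.483, 0.473)
t=3.000: state=(0.547, 0.393)
t=3.200: state=(0.625, 0.329)
t=3.400: state=(0.722, 0.279)
t=3.600: state=(0.838, 0.240)
t=3.800: state=(0.978, 0.210)
t=4.000: state=(1.146, 0.187)
t=4.200: state=(1.347, 0.171)
t=4.400: state=(1.587, 0.160)
t=4.600: state=(1.871, 0.155)
t=4.800: state=(2.206, 0.157)
t=5.000: state=(2.600, 0.166)
t=5.200: state=(3.057, 0.186)
t=5.400: state=(3.580, 0.221)
t=5.600: state=(4.164, 0.283)
t=5.800: state=(4.784, 0.391)
t=5.860: state=(4.969, 0.438)

(x, y) = (4.969, 0.438)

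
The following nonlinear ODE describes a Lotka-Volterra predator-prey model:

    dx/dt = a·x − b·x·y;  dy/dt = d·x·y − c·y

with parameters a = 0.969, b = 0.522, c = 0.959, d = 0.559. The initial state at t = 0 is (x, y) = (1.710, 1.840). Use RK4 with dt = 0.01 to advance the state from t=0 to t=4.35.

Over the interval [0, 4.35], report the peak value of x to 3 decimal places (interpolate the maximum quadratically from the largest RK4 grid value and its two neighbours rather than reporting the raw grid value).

max x = 1.732

t=0.000: state=(1.710, 1.840)
step 1 (dt=0.01): k1=(0.015, -0.006), k2=(0.015, -0.006), k3=(0.015, -0.006), k4=(0.015, -0.006); state += dt/6·(k1+2k2+2k3+k4)
t=0.010: state=(1.710, 1.840)
t=0.020: state=(1.710, 1.840)
t=0.030: state=(1.710, 1.840)
continuing one RK4 step at a time; state shown every 20 steps (Δt=0.2):
t=0.200: state=(1.713, 1.839)
t=0.400: state=(1.716, 1.839)
t=0.600: state=(1.719, 1.839)
t=0.800: state=(1.722, 1.840)
t=1.000: state=(1.725, 1.842)
t=1.200: state=(1.727, 1.844)
t=1.400: state=(1.729, 1.847)
t=1.600: state=(1.731, 1.850)
t=1.800: state=(1.732, 1.853)
t=2.000: state=(1.732, 1.856)
t=2.200: state=(1.731, 1.860)
t=2.400: state=(1.731, 1.863)
t=2.600: state=(1.729, 1.866)
t=2.800: state=(1.727, 1.869)
t=3.000: state=(1.725, 1.871)
t=3.200: state=(1.722, 1.872)
t=3.400: state=(1.719, 1.873)
t=3.600: state=(1.716, 1.874)
t=3.800: state=(1.713, 1.874)
t=4.000: state=(1.710, 1.873)
t=4.200: state=(1.707, 1.871)
t=4.350: state=(1.705, 1.870)
largest grid value and its neighbours: x(1.980)=1.73181, x(1.990)=1.73181, x(2.000)=1.73181
parabola through these three points peaks at t≈1.995 with x≈1.73181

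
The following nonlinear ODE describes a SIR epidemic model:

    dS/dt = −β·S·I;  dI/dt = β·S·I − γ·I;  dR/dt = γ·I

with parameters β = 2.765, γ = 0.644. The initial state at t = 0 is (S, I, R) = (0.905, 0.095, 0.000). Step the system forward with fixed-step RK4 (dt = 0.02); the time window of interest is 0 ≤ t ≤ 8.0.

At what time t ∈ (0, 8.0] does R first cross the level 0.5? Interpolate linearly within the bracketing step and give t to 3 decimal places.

t = 2.299

t=0.000: state=(0.905, 0.095, 0.000)
step 1 (dt=0.02): k1=(-0.238, 0.177, 0.061), k2=(-0.242, 0.179, 0.062), k3=(-0.242, 0.179, 0.062), k4=(-0.245, 0.182, 0.063); state += dt/6·(k1+2k2+2k3+k4)
t=0.020: state=(0.900, 0.099, 0.001)
t=0.040: state=(0.895, 0.102, 0.003)
t=0.060: state=(0.890, 0.106, 0.004)
continuing one RK4 step at a time; state shown every 25 steps (Δt=0.5):
t=0.500: state=(0.735, 0.216, 0.048)
t=1.000: state=(0.490, 0.367, 0.143)
t=1.500: state=(0.276, 0.447, 0.277)
t=2.000: state=(0.149, 0.431, 0.420)
t=2.280: state=(0.108, 0.397, 0.495)
next step: t=2.300: state=(0.106, 0.394, 0.500) — R has crossed 0.5
linear interpolation between t=2.280 (0.49515) and t=2.300 (0.50024) → t≈2.299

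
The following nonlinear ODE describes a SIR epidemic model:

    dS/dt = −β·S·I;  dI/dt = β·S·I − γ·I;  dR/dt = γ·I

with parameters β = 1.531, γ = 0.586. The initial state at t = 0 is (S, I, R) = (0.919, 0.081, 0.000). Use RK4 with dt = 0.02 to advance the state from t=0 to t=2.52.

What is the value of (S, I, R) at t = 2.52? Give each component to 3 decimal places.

(S, I, R) = (0.447, 0.277, 0.276)

t=0.000: state=(0.919, 0.081, 0.000)
step 1 (dt=0.02): k1=(-0.114, 0.067, 0.047), k2=(-0.115, 0.067, 0.048), k3=(-0.115, 0.067, 0.048), k4=(-0.116, 0.067, 0.048); state += dt/6·(k1+2k2+2k3+k4)
t=0.020: state=(0.917, 0.082, 0.001)
t=0.040: state=(0.914, 0.084, 0.002)
t=0.060: state=(0.912, 0.085, 0.003)
continuing one RK4 step at a time; state shown every 5 steps (Δt=0.1):
t=0.100: state=(0.907, 0.088, 0.005)
t=0.200: state=(0.895, 0.095, 0.010)
t=0.300: state=(0.881, 0.103, 0.016)
t=0.400: state=(0.867, 0.111, 0.022)
t=0.500: state=(0.852, 0.119, 0.029)
t=0.600: state=(0.836, 0.128, 0.036)
t=0.700: state=(0.819, 0.137, 0.044)
t=0.800: state=(0.801, 0.146, 0.052)
t=0.900: state=(0.783, 0.156, 0.061)
t=1.000: state=(0.764, 0.165, 0.071)
t=1.100: state=(0.745, 0.175, 0.081)
t=1.200: state=(0.724, 0.185, 0.091)
t=1.300: state=(0.704, 0.194, 0.102)
t=1.400: state=(0.683, 0.204, 0.114)
t=1.500: state=(0.661, 0.213, 0.126)
t=1.600: state=(0.639, 0.222, 0.139)
t=1.700: state=(0.618, 0.230, 0.152)
t=1.800: state=(0.596, 0.238, 0.166)
t=1.900: state=(0.574, 0.246, 0.180)
t=2.000: state=(0.553, 0.253, 0.195)
t=2.100: state=(0.532, 0.259, 0.210)
t=2.200: state=(0.511, 0.264, 0.225)
t=2.300: state=(0.490, 0.269, 0.241)
t=2.400: state=(0.470, 0.273, 0.256)
t=2.500: state=(0.451, 0.277, 0.273)
t=2.520: state=(0.447, 0.277, 0.276)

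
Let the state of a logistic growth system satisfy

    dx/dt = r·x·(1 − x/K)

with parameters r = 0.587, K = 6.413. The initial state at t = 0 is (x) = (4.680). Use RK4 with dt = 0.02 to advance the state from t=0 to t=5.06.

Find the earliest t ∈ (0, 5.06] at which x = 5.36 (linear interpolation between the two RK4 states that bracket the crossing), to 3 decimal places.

t=0.000: state=(4.680)
step 1 (dt=0.02): k1=(0.742), k2=(0.740), k3=(0.740), k4=(0.738); state += dt/6·(k1+2k2+2k3+k4)
t=0.020: state=(4.695)
t=0.040: state=(4.710)
t=0.060: state=(4.724)
continuing one RK4 step at a time; state shown every 10 steps (Δt=0.2):
t=0.200: state=(4.824)
t=0.400: state=(4.961)
t=0.600: state=(5.088)
t=0.800: state=(5.207)
t=1.000: state=(5.318)
t=1.060: state=(5.350)
next step: t=1.080: state=(5.360) — x has crossed 5.36
linear interpolation between t=1.060 (5.34970) and t=1.080 (5.36007) → t≈1.080

t = 1.080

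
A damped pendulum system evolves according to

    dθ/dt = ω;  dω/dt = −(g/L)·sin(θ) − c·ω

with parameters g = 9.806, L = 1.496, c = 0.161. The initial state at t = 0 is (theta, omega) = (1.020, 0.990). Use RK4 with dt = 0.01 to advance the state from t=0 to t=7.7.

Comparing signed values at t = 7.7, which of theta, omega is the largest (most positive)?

largest component: omega

t=0.000: state=(1.020, 0.990)
step 1 (dt=0.01): k1=(0.990, -5.745), k2=(0.961, -5.757), k3=(0.961, -5.757), k4=(0.932, -5.768); state += dt/6·(k1+2k2+2k3+k4)
t=0.010: state=(1.030, 0.932)
t=0.020: state=(1.039, 0.875)
t=0.030: state=(1.047, 0.817)
continuing one RK4 step at a time; state shown every 25 steps (Δt=0.25):
t=0.250: state=(1.085, -0.468)
t=0.500: state=(0.799, -1.768)
t=0.750: state=(0.247, -2.509)
t=1.000: state=(-0.375, -2.300)
t=1.250: state=(-0.833, -1.275)
t=1.500: state=(-0.986, 0.070)
t=1.750: state=(-0.804, 1.344)
t=2.000: state=(-0.350, 2.181)
t=2.250: state=(0.217, 2.198)
t=2.500: state=(0.679, 1.396)
t=2.750: state=(0.881, 0.184)
t=3.000: state=(0.771, -1.031)
t=3.250: state=(0.395, -1.891)
t=3.500: state=(-0.114, -2.041)
t=3.750: state=(-0.560, -1.412)
t=4.000: state=(-0.782, -0.330)
t=4.250: state=(-0.720, 0.806)
t=4.500: state=(-0.404, 1.649)
t=4.750: state=(0.052, 1.868)
t=5.000: state=(0.469, 1.365)
t=5.250: state=(0.695, 0.402)
t=5.500: state=(0.663, -0.650)
t=5.750: state=(0.391, -1.451)
t=6.000: state=(-0.016, -1.698)
t=6.250: state=(-0.401, -1.284)
t=6.500: state=(-0.621, -0.424)
t=6.750: state=(-0.604, 0.543)
t=7.000: state=(-0.367, 1.291)
t=7.250: state=(-0.001, 1.539)
t=7.500: state=(0.351, 1.187)
t=7.700: state=(0.532, 0.587)
compare at T: theta=0.532, omega=0.587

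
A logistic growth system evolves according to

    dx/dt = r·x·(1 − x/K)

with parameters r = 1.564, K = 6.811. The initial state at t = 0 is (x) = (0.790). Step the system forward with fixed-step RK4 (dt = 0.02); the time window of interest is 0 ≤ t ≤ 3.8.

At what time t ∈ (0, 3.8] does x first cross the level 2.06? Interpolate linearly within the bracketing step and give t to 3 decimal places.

t = 0.764

t=0.000: state=(0.790)
step 1 (dt=0.02): k1=(1.092), k2=(1.105), k3=(1.105), k4=(1.119); state += dt/6·(k1+2k2+2k3+k4)
t=0.020: state=(0.812)
t=0.040: state=(0.835)
t=0.060: state=(0.858)
continuing one RK4 step at a time; state shown every 10 steps (Δt=0.2):
t=0.200: state=(1.036)
t=0.400: state=(1.342)
t=0.600: state=(1.710)
t=0.760: state=(2.050)
next step: t=0.780: state=(2.096) — x has crossed 2.06
linear interpolation between t=0.760 (2.05040) and t=0.780 (2.09551) → t≈0.764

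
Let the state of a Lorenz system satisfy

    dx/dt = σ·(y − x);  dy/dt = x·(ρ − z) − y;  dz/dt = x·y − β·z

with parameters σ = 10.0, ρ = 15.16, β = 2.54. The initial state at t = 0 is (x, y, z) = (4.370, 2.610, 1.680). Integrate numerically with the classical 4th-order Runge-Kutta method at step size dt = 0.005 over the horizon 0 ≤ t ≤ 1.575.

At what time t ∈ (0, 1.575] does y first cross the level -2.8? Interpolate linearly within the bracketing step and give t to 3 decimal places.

t=0.000: state=(4.370, 2.610, 1.680)
step 1 (dt=0.005): k1=(-17.600, 56.298, 7.138), k2=(-15.753, 55.487, 7.587), k3=(-15.819, 55.546, 7.588), k4=(-14.032, 54.791, 8.027); state += dt/6·(k1+2k2+2k3+k4)
t=0.005: state=(4.291, 2.888, 1.718)
t=0.010: state=(4.229, 3.158, 1.760)
t=0.015: state=(4.184, 3.423, 1.807)
continuing one RK4 step at a time; state shown every 20 steps (Δt=0.1):
t=0.100: state=(5.146, 7.725, 3.404)
t=0.200: state=(8.738, 12.887, 9.169)
t=0.300: state=(11.651, 12.138, 19.602)
t=0.400: state=(8.906, 3.804, 22.795)
t=0.500: state=(3.936, -0.101, 18.519)
t=0.600: state=(1.193, -0.432, 14.292)
t=0.700: state=(0.230, -0.265, 11.067)
t=0.800: state=(-0.058, -0.216, 8.583)
t=0.900: state=(-0.178, -0.286, 6.661)
t=1.000: state=(-0.307, -0.472, 5.175)
t=1.100: state=(-0.535, -0.843, 4.038)
t=1.200: state=(-0.972, -1.573, 3.212)
t=1.285: state=(-1.662, -2.726, 2.803)
next step: t=1.290: state=(-1.716, -2.817, 2.791) — y has crossed -2.8
linear interpolation between t=1.285 (-2.72642) and t=1.290 (-2.81694) → t≈1.289

t = 1.289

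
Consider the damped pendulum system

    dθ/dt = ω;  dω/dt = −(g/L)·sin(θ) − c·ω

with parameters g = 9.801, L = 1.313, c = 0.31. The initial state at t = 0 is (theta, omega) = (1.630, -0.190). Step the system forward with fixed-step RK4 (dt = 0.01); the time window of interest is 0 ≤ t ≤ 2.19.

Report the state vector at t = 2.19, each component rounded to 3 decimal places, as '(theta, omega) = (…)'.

t=0.000: state=(1.630, -0.190)
step 1 (dt=0.01): k1=(-0.190, -7.393), k2=(-0.227, -7.382), k3=(-0.227, -7.382), k4=(-0.264, -7.371); state += dt/6·(k1+2k2+2k3+k4)
t=0.010: state=(1.628, -0.264)
t=0.020: state=(1.625, -0.337)
t=0.030: state=(1.621, -0.411)
continuing one RK4 step at a time; state shown every 10 steps (Δt=0.1):
t=0.100: state=(1.574, -0.919)
t=0.200: state=(1.447, -1.624)
t=0.300: state=(1.251, -2.291)
t=0.400: state=(0.991, -2.883)
t=0.500: state=(0.679, -3.339)
t=0.600: state=(0.330, -3.591)
t=0.700: state=(-0.031, -3.590)
t=0.800: state=(-0.379, -3.329)
t=0.900: state=(-0.689, -2.852)
t=1.000: state=(-0.944, -2.228)
t=1.100: state=(-1.132, -1.525)
t=1.200: state=(-1.248, -0.795)
t=1.300: state=(-1.291, -0.067)
t=1.400: state=(-1.263, 0.640)
t=1.500: state=(-1.165, 1.310)
t=1.600: state=(-1.003, 1.920)
t=1.700: state=(-0.784, 2.435)
t=1.800: state=(-0.520, 2.807)
t=1.900: state=(-0.229, 2.990)
t=2.000: state=(0.070, 2.955)
t=2.100: state=(0.355, 2.709)
t=2.190: state=(0.583, 2.333)

(theta, omega) = (0.583, 2.333)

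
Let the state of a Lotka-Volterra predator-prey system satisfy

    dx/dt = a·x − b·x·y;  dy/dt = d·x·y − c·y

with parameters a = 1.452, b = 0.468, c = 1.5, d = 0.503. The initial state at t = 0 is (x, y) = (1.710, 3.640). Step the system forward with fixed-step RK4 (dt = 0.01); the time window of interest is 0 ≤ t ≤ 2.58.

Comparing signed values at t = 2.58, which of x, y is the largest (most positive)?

t=0.000: state=(1.710, 3.640)
step 1 (dt=0.01): k1=(-0.430, -2.329), k2=(-0.420, -2.326), k3=(-0.420, -2.326), k4=(-0.410, -2.322); state += dt/6·(k1+2k2+2k3+k4)
t=0.010: state=(1.706, 3.617)
t=0.020: state=(1.702, 3.594)
t=0.030: state=(1.698, 3.570)
continuing one RK4 step at a time; state shown every 10 steps (Δt=0.1):
t=0.100: state=(1.677, 3.411)
t=0.200: state=(1.661, 3.193)
t=0.300: state=(1.662, 2.988)
t=0.400: state=(1.679, 2.797)
t=0.500: state=(1.710, 2.621)
t=0.600: state=(1.756, 2.461)
t=0.700: state=(1.815, 2.317)
t=0.800: state=(1.889, 2.189)
t=0.900: state=(1.977, 2.077)
t=1.000: state=(2.079, 1.979)
t=1.100: state=(2.196, 1.897)
t=1.200: state=(2.327, 1.829)
t=1.300: state=(2.473, 1.776)
t=1.400: state=(2.634, 1.738)
t=1.500: state=(2.809, 1.715)
t=1.600: state=(2.998, 1.708)
t=1.700: state=(3.200, 1.718)
t=1.800: state=(3.412, 1.747)
t=1.900: state=(3.632, 1.795)
t=2.000: state=(3.855, 1.865)
t=2.100: state=(4.076, 1.959)
t=2.200: state=(4.289, 2.081)
t=2.300: state=(4.483, 2.234)
t=2.400: state=(4.649, 2.419)
t=2.500: state=(4.776, 2.640)
t=2.580: state=(4.842, 2.842)
compare at T: x=4.842, y=2.842

largest component: x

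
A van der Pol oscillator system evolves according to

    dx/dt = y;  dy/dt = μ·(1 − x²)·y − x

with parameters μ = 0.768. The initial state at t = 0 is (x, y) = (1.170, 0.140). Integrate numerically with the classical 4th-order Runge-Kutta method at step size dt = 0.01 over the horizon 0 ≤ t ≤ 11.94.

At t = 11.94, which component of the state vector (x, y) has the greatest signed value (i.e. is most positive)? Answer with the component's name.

t=0.000: state=(1.170, 0.140)
step 1 (dt=0.01): k1=(0.140, -1.210), k2=(0.134, -1.209), k3=(0.134, -1.209), k4=(0.128, -1.208); state += dt/6·(k1+2k2+2k3+k4)
t=0.010: state=(1.171, 0.128)
t=0.020: state=(1.173, 0.116)
t=0.030: state=(1.174, 0.104)
continuing one RK4 step at a time; state shown every 50 steps (Δt=0.5):
t=0.500: state=(1.096, -0.422)
t=1.000: state=(0.758, -0.930)
t=1.500: state=(0.150, -1.526)
t=2.000: state=(-0.752, -1.968)
t=2.500: state=(-1.580, -1.101)
t=3.000: state=(-1.805, 0.092)
t=3.500: state=(-1.600, 0.657)
t=4.000: state=(-1.175, 1.051)
t=4.500: state=(-0.521, 1.610)
t=5.000: state=(0.474, 2.338)
t=5.500: state=(1.579, 1.680)
t=6.000: state=(1.984, 0.075)
t=6.500: state=(1.830, -0.579)
t=7.000: state=(1.454, -0.915)
t=7.500: state=(0.900, -1.337)
t=8.000: state=(0.066, -2.047)
t=8.500: state=(-1.098, -2.352)
t=9.000: state=(-1.912, -0.738)
t=9.500: state=(-1.960, 0.354)
t=10.000: state=(-1.671, 0.758)
t=10.500: state=(-1.211, 1.099)
t=11.000: state=(-0.537, 1.650)
t=11.500: state=(0.482, 2.394)
t=11.940: state=(1.500, 1.897)
compare at T: x=1.500, y=1.897

largest component: y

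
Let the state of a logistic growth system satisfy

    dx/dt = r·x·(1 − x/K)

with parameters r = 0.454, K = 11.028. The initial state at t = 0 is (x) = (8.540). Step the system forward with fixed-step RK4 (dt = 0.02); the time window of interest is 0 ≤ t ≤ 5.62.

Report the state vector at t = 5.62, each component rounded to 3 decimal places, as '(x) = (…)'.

(x) = (10.783)

t=0.000: state=(8.540)
step 1 (dt=0.02): k1=(0.875), k2=(0.873), k3=(0.873), k4=(0.870); state += dt/6·(k1+2k2+2k3+k4)
t=0.020: state=(8.557)
t=0.040: state=(8.575)
t=0.060: state=(8.592)
continuing one RK4 step at a time; state shown every 10 steps (Δt=0.2):
t=0.200: state=(8.711)
t=0.400: state=(8.872)
t=0.600: state=(9.026)
t=0.800: state=(9.170)
t=1.000: state=(9.306)
t=1.200: state=(9.434)
t=1.400: state=(9.554)
t=1.600: state=(9.666)
t=1.800: state=(9.771)
t=2.000: state=(9.868)
t=2.200: state=(9.959)
t=2.400: state=(10.044)
t=2.600: state=(10.122)
t=2.800: state=(10.195)
t=3.000: state=(10.262)
t=3.200: state=(10.324)
t=3.400: state=(10.382)
t=3.600: state=(10.435)
t=3.800: state=(10.484)
t=4.000: state=(10.529)
t=4.200: state=(10.571)
t=4.400: state=(10.609)
t=4.600: state=(10.644)
t=4.800: state=(10.676)
t=5.000: state=(10.706)
t=5.200: state=(10.733)
t=5.400: state=(10.758)
t=5.600: state=(10.781)
t=5.620: state=(10.783)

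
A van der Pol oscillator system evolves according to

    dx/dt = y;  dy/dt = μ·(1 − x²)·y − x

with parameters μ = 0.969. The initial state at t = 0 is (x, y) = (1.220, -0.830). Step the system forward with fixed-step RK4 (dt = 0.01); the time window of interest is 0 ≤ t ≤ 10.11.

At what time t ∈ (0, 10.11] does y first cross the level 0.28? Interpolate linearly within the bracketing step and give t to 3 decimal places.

t = 2.278

t=0.000: state=(1.220, -0.830)
step 1 (dt=0.01): k1=(-0.830, -0.827), k2=(-0.834, -0.829), k3=(-0.834, -0.829), k4=(-0.838, -0.831); state += dt/6·(k1+2k2+2k3+k4)
t=0.010: state=(1.212, -0.838)
t=0.020: state=(1.203, -0.847)
t=0.030: state=(1.195, -0.855)
continuing one RK4 step at a time; state shown every 50 steps (Δt=0.5):
t=0.500: state=(0.686, -1.352)
t=1.000: state=(-0.200, -2.244)
t=1.500: state=(-1.408, -2.112)
t=2.000: state=(-1.964, -0.220)
t=2.270: state=(-1.950, 0.270)
next step: t=2.280: state=(-1.947, 0.282) — y has crossed 0.28
linear interpolation between t=2.270 (0.27005) and t=2.280 (0.28206) → t≈2.278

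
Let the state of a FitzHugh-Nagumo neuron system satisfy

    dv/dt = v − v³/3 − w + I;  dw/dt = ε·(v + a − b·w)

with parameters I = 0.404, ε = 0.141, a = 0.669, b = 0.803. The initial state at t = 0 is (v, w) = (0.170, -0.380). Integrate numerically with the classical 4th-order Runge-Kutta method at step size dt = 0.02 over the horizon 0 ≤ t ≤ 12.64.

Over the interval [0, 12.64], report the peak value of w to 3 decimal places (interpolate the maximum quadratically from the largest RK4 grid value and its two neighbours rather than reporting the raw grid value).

t=0.000: state=(0.170, -0.380)
step 1 (dt=0.02): k1=(0.952, 0.161), k2=(0.960, 0.162), k3=(0.960, 0.162), k4=(0.968, 0.164); state += dt/6·(k1+2k2+2k3+k4)
t=0.020: state=(0.189, -0.377)
t=0.040: state=(0.209, -0.373)
t=0.060: state=(0.229, -0.370)
continuing one RK4 step at a time; state shown every 25 steps (Δt=0.5):
t=0.500: state=(0.739, -0.283)
t=1.000: state=(1.364, -0.149)
t=1.500: state=(1.728, 0.014)
t=2.000: state=(1.820, 0.181)
t=2.500: state=(1.801, 0.342)
t=3.000: state=(1.749, 0.490)
t=3.500: state=(1.685, 0.627)
t=4.000: state=(1.617, 0.751)
t=4.500: state=(1.546, 0.864)
t=5.000: state=(1.471, 0.966)
t=5.500: state=(1.393, 1.057)
t=6.000: state=(1.310, 1.137)
t=6.500: state=(1.220, 1.207)
t=7.000: state=(1.120, 1.267)
t=7.500: state=(1.007, 1.316)
t=8.000: state=(0.872, 1.354)
t=8.500: state=(0.702, 1.379)
t=9.000: state=(0.472, 1.390)
t=9.500: state=(0.130, 1.381)
t=10.000: state=(-0.408, 1.342)
t=10.500: state=(-1.149, 1.261)
t=11.000: state=(-1.731, 1.136)
t=11.500: state=(-1.925, 0.993)
t=12.000: state=(-1.938, 0.851)
t=12.500: state=(-1.904, 0.718)
t=12.640: state=(-1.892, 0.683)
largest grid value and its neighbours: w(9.020)=1.38989, w(9.040)=1.38991, w(9.060)=1.38990
parabola through these three points peaks at t≈9.044 with w≈1.38991

max w = 1.390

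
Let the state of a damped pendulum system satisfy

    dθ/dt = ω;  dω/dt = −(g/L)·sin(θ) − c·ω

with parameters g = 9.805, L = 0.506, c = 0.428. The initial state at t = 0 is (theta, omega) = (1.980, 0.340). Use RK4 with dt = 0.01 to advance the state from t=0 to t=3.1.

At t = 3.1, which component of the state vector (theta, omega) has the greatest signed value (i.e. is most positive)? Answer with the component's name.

largest component: omega

t=0.000: state=(1.980, 0.340)
step 1 (dt=0.01): k1=(0.340, -17.923), k2=(0.250, -17.872), k3=(0.251, -17.875), k4=(0.161, -17.827); state += dt/6·(k1+2k2+2k3+k4)
t=0.010: state=(1.983, 0.161)
t=0.020: state=(1.983, -0.017)
t=0.030: state=(1.982, -0.194)
continuing one RK4 step at a time; state shown every 20 steps (Δt=0.2):
t=0.200: state=(1.695, -3.196)
t=0.400: state=(0.718, -6.322)
t=0.600: state=(-0.592, -5.966)
t=0.800: state=(-1.439, -2.292)
t=1.000: state=(-1.502, 1.606)
t=1.200: state=(-0.832, 4.893)
t=1.400: state=(0.273, 5.471)
t=1.600: state=(1.113, 2.569)
t=1.800: state=(1.252, -1.157)
t=2.000: state=(0.694, -4.184)
t=2.200: state=(-0.247, -4.636)
t=2.400: state=(-0.950, -2.061)
t=2.600: state=(-1.022, 1.316)
t=2.800: state=(-0.481, 3.813)
t=3.000: state=(0.328, 3.751)
t=3.100: state=(0.654, 2.687)
compare at T: theta=0.654, omega=2.687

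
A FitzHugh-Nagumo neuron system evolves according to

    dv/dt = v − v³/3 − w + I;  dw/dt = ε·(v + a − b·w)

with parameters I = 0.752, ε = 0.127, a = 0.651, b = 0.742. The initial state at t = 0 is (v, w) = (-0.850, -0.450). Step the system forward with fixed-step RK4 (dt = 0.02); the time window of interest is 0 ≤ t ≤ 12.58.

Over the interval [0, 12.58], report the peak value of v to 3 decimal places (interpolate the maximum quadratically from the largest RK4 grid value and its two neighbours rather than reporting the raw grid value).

max v = 1.979

t=0.000: state=(-0.850, -0.450)
step 1 (dt=0.02): k1=(0.557, 0.017), k2=(0.558, 0.018), k3=(0.558, 0.018), k4=(0.560, 0.019); state += dt/6·(k1+2k2+2k3+k4)
t=0.020: state=(-0.839, -0.450)
t=0.040: state=(-0.828, -0.449)
t=0.060: state=(-0.816, -0.449)
continuing one RK4 step at a time; state shown every 25 steps (Δt=0.5):
t=0.500: state=(-0.543, -0.432)
t=1.000: state=(-0.124, -0.394)
t=1.500: state=(0.516, -0.324)
t=2.000: state=(1.332, -0.211)
t=2.500: state=(1.850, -0.060)
t=3.000: state=(1.976, 0.103)
t=3.500: state=(1.964, 0.261)
t=4.000: state=(1.920, 0.410)
t=4.500: state=(1.869, 0.549)
t=5.000: state=(1.816, 0.679)
t=5.500: state=(1.762, 0.799)
t=6.000: state=(1.708, 0.910)
t=6.500: state=(1.652, 1.013)
t=7.000: state=(1.596, 1.107)
t=7.500: state=(1.538, 1.194)
t=8.000: state=(1.479, 1.273)
t=8.500: state=(1.418, 1.344)
t=9.000: state=(1.354, 1.409)
t=9.500: state=(1.287, 1.466)
t=10.000: state=(1.216, 1.517)
t=10.500: state=(1.138, 1.560)
t=11.000: state=(1.053, 1.597)
t=11.500: state=(0.956, 1.626)
t=12.000: state=(0.841, 1.648)
t=12.500: state=(0.698, 1.660)
t=12.580: state=(0.672, 1.661)
largest grid value and its neighbours: v(3.120)=1.97924, v(3.140)=1.97927, v(3.160)=1.97917
parabola through these three points peaks at t≈3.135 with v≈1.97927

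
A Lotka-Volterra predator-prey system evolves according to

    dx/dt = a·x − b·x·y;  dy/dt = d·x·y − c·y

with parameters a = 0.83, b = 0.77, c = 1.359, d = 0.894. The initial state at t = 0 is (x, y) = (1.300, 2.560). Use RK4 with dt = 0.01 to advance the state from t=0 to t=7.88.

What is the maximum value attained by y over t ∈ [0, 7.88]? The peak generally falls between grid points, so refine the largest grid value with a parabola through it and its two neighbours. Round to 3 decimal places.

t=0.000: state=(1.300, 2.560)
step 1 (dt=0.01): k1=(-1.484, -0.504), k2=(-1.473, -0.520), k3=(-1.473, -0.520), k4=(-1.462, -0.536); state += dt/6·(k1+2k2+2k3+k4)
t=0.010: state=(1.285, 2.555)
t=0.020: state=(1.271, 2.549)
t=0.030: state=(1.256, 2.543)
continuing one RK4 step at a time; state shown every 50 steps (Δt=0.5):
t=0.500: state=(0.802, 2.041)
t=1.000: state=(0.626, 1.412)
t=1.500: state=(0.607, 0.939)
t=2.000: state=(0.682, 0.633)
t=2.500: state=(0.841, 0.450)
t=3.000: state=(1.095, 0.350)
t=3.500: state=(1.462, 0.313)
t=4.000: state=(1.958, 0.339)
t=4.500: state=(2.550, 0.469)
t=5.000: state=(3.036, 0.839)
t=5.500: state=(2.888, 1.655)
t=6.000: state=(1.929, 2.501)
t=6.500: state=(1.094, 2.445)
t=7.000: state=(0.723, 1.835)
t=7.500: state=(0.608, 1.244)
t=7.880: state=(0.609, 0.911)
largest grid value and its neighbours: y(6.200)=2.59512, y(6.210)=2.59525, y(6.220)=2.59497
parabola through these three points peaks at t≈6.208 with y≈2.59526

max y = 2.595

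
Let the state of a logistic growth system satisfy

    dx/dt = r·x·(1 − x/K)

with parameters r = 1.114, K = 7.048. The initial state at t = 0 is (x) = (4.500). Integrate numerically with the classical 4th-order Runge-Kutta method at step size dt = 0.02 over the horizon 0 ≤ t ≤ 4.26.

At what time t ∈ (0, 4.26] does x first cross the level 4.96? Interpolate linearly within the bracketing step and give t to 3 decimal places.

t=0.000: state=(4.500)
step 1 (dt=0.02): k1=(1.812), k2=(1.807), k3=(1.807), k4=(1.801); state += dt/6·(k1+2k2+2k3+k4)
t=0.020: state=(4.536)
t=0.040: state=(4.572)
t=0.060: state=(4.608)
continuing one RK4 step at a time; state shown every 10 steps (Δt=0.2):
t=0.200: state=(4.850)
t=0.260: state=(4.950)
next step: t=0.280: state=(4.983) — x has crossed 4.96
linear interpolation between t=0.260 (4.95001) and t=0.280 (4.98269) → t≈0.266

t = 0.266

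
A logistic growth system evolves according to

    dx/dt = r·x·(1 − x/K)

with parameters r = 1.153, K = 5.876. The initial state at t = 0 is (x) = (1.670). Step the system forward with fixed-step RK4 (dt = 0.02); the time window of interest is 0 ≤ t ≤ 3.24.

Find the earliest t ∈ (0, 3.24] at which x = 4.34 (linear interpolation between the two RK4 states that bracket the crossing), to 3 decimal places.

t=0.000: state=(1.670)
step 1 (dt=0.02): k1=(1.378), k2=(1.385), k3=(1.385), k4=(1.392); state += dt/6·(k1+2k2+2k3+k4)
t=0.020: state=(1.698)
t=0.040: state=(1.726)
t=0.060: state=(1.754)
continuing one RK4 step at a time; state shown every 10 steps (Δt=0.2):
t=0.200: state=(1.959)
t=0.400: state=(2.270)
t=0.600: state=(2.599)
t=0.800: state=(2.936)
t=1.000: state=(3.273)
t=1.200: state=(3.602)
t=1.400: state=(3.914)
t=1.600: state=(4.203)
t=1.700: state=(4.337)
next step: t=1.720: state=(4.363) — x has crossed 4.34
linear interpolation between t=1.700 (4.33741) and t=1.720 (4.36346) → t≈1.702

t = 1.702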